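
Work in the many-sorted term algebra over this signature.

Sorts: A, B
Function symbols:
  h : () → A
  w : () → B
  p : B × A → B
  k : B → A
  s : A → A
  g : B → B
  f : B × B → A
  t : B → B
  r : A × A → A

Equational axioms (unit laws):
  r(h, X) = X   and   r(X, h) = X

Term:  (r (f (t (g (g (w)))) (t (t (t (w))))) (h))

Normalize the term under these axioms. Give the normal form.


1. (r (f (t (g (g (w)))) (t (t (t (w))))) (h))  →  (f (t (g (g (w)))) (t (t (t (w)))))

normal form = (f (t (g (g (w)))) (t (t (t (w)))))


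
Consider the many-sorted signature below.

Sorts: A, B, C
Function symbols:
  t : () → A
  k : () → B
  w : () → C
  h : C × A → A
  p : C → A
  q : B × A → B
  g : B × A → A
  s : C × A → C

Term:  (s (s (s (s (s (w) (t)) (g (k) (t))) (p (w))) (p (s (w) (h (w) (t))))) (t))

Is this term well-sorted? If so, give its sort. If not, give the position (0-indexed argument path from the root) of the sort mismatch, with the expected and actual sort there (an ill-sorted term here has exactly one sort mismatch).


          (w) : C
          (t) : A
        (s (w) (t)) : C
          (k) : B
          (t) : A
        (g (k) (t)) : A
      (s (s (w) (t)) (g (k) (t))) : C
        (w) : C
      (p (w)) : A
    (s (s (s (w) (t)) (g (k) (t))) (p (w))) : C
        (w) : C
          (w) : C
          (t) : A
        (h (w) (t)) : A
      (s (w) (h (w) (t))) : C
    (p (s (w) (h (w) (t)))) : A
  (s (s (s (s (w) (t)) (g (k) (t))) (p (w))) (p (s (w) (h (w) (t))))) : C
  (t) : A
(s (s (s (s (s (w) (t)) (g (k) (t))) (p (w))) (p (s (w) (h (w) (t))))) (t)) : C

well-sorted; sort = C


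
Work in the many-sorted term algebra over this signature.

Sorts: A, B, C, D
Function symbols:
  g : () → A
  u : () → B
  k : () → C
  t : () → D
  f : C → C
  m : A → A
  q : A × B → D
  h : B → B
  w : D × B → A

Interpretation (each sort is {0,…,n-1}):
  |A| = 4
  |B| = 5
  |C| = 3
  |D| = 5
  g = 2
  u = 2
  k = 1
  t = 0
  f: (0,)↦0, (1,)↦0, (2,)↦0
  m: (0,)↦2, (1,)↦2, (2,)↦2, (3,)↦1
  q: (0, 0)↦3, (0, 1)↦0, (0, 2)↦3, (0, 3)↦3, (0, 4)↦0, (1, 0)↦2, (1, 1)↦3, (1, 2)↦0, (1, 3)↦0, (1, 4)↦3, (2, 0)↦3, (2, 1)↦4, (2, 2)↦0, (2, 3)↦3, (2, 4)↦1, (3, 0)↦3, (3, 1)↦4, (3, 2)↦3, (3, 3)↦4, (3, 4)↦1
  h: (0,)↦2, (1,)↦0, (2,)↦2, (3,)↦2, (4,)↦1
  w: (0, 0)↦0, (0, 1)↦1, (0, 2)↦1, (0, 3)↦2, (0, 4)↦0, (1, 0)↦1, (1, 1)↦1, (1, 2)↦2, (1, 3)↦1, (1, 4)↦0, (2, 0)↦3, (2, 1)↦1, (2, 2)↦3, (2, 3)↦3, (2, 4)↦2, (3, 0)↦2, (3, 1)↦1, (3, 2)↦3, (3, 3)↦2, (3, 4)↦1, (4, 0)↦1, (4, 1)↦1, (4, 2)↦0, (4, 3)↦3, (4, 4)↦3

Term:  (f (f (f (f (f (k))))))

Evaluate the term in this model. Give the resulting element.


  k = 1
  (f (k)) = f(1,) = 0
  (f (f (k))) = f(0,) = 0
  (f (f (f (k)))) = f(0,) = 0
  (f (f (f (f (k))))) = f(0,) = 0
  (f (f (f (f (f (k)))))) = f(0,) = 0

value = 0


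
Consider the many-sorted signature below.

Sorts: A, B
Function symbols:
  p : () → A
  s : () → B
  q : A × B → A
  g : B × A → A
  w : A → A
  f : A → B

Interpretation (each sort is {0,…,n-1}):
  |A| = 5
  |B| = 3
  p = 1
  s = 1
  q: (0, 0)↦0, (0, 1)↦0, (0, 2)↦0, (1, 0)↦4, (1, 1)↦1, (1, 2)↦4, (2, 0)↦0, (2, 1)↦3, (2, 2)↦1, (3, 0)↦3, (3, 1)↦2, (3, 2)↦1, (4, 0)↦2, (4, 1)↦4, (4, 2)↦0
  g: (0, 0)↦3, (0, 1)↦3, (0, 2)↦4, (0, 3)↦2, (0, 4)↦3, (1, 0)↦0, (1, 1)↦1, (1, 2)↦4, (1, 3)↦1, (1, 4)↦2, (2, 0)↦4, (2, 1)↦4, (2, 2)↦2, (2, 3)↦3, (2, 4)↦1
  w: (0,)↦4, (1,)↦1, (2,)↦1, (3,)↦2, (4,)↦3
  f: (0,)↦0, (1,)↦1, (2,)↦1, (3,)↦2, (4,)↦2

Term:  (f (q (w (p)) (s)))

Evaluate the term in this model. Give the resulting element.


value = 1

  p = 1
  (w (p)) = w(1,) = 1
  s = 1
  (q (w (p)) (s)) = q(1, 1) = 1
  (f (q (w (p)) (s))) = f(1,) = 1


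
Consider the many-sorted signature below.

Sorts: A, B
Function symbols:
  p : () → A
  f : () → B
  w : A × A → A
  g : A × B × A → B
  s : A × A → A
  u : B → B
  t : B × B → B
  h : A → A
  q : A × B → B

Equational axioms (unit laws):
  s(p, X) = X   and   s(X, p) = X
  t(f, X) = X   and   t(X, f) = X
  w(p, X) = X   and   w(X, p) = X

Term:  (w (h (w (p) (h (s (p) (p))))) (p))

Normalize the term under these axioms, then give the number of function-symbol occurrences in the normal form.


1. (w (h (w (p) (h (s (p) (p))))) (p))  →  (h (w (p) (h (s (p) (p)))))
2. (h (w (p) (h (s (p) (p)))))  →  (h (h (s (p) (p))))
3. (h (h (s (p) (p))))  →  (h (h (p)))
normal form: (h (h (p)))

size = 3


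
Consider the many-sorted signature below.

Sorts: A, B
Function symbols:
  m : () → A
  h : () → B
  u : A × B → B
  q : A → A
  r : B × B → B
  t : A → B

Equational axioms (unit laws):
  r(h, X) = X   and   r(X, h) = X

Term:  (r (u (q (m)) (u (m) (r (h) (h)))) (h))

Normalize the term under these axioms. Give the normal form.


normal form = (u (q (m)) (u (m) (h)))

1. (r (u (q (m)) (u (m) (r (h) (h)))) (h))  →  (u (q (m)) (u (m) (r (h) (h))))
2. (u (q (m)) (u (m) (r (h) (h))))  →  (u (q (m)) (u (m) (h)))


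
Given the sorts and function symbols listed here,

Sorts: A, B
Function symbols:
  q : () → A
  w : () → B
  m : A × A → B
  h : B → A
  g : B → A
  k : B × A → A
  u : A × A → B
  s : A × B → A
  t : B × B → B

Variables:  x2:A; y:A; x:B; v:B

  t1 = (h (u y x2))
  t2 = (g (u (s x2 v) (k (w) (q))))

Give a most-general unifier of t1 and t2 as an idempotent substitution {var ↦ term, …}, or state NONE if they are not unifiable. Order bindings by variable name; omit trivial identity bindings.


NONE (not unifiable)

head clash or occurs-check failure — not unifiable


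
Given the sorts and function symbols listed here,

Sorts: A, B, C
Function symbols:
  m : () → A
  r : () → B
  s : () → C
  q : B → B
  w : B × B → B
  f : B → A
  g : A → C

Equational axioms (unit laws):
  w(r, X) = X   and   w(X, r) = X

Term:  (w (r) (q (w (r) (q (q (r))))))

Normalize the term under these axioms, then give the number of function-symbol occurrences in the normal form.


size = 4

1. (w (r) (q (w (r) (q (q (r))))))  →  (q (w (r) (q (q (r)))))
2. (q (w (r) (q (q (r)))))  →  (q (q (q (r))))
normal form: (q (q (q (r))))


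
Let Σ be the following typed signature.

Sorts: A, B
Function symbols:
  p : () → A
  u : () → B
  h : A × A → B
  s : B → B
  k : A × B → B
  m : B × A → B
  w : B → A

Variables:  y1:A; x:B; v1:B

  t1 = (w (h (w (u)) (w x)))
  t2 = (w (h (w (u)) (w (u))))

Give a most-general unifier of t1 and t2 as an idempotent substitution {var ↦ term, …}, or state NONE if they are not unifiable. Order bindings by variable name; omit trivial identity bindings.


{x ↦ (u)}


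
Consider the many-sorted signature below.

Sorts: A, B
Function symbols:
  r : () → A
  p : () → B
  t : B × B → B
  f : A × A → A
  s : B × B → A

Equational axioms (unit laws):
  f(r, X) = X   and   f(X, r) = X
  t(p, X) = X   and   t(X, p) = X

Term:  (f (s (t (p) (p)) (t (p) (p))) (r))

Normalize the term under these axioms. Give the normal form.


normal form = (s (p) (p))

1. (f (s (t (p) (p)) (t (p) (p))) (r))  →  (s (t (p) (p)) (t (p) (p)))
2. (s (t (p) (p)) (t (p) (p)))  →  (s (p) (t (p) (p)))
3. (s (p) (t (p) (p)))  →  (s (p) (p))


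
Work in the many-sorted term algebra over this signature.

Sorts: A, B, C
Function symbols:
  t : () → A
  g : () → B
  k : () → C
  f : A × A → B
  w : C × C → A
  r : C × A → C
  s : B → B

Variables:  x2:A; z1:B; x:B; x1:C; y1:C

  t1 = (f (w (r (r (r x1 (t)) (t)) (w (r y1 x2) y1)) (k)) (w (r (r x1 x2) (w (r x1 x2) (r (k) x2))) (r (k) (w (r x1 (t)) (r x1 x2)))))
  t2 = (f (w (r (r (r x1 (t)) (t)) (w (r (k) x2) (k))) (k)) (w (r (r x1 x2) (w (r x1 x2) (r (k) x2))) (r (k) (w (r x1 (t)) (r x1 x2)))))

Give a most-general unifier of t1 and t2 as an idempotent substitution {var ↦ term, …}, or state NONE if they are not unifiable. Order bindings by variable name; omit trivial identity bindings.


{y1 ↦ (k)}


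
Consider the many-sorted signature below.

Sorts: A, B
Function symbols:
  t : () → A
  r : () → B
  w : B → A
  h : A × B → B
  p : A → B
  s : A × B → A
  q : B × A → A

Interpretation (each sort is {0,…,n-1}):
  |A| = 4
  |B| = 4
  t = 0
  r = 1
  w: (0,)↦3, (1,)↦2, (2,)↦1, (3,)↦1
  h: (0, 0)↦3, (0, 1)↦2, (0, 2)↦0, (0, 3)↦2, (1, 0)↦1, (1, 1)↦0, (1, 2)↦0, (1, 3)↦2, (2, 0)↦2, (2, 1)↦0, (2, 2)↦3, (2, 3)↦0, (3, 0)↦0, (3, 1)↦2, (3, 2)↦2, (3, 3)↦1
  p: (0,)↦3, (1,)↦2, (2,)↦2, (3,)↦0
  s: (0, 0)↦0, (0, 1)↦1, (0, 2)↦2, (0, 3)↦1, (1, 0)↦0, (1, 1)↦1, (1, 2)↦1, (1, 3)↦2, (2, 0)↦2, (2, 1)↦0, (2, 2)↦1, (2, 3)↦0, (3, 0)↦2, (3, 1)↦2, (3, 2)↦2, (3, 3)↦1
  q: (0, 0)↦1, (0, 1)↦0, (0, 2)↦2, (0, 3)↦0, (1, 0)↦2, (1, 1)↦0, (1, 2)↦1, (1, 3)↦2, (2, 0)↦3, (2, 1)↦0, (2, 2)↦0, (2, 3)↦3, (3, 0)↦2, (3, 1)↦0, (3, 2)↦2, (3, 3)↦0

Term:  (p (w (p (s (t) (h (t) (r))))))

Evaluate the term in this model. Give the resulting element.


  t = 0
  t = 0
  r = 1
  (h (t) (r)) = h(0, 1) = 2
  (s (t) (h (t) (r))) = s(0, 2) = 2
  (p (s (t) (h (t) (r)))) = p(2,) = 2
  (w (p (s (t) (h (t) (r))))) = w(2,) = 1
  (p (w (p (s (t) (h (t) (r)))))) = p(1,) = 2

value = 2


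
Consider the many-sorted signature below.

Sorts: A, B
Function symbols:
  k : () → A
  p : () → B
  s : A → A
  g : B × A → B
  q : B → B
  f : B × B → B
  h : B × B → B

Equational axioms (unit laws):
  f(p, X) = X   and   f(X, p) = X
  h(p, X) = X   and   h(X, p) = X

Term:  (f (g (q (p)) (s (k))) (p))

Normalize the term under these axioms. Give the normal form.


1. (f (g (q (p)) (s (k))) (p))  →  (g (q (p)) (s (k)))

normal form = (g (q (p)) (s (k)))


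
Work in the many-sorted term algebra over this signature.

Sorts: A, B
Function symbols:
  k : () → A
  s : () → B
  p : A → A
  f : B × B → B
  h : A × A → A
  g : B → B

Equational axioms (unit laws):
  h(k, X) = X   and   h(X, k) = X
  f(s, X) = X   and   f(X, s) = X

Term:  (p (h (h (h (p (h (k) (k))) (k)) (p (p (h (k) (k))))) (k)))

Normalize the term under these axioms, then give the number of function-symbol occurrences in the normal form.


1. (p (h (h (h (p (h (k) (k))) (k)) (p (p (h (k) (k))))) (k)))  →  (p (h (h (p (h (k) (k))) (k)) (p (p (h (k) (k))))))
2. (p (h (h (p (h (k) (k))) (k)) (p (p (h (k) (k))))))  →  (p (h (p (h (k) (k))) (p (p (h (k) (k))))))
3. (p (h (p (h (k) (k))) (p (p (h (k) (k))))))  →  (p (h (p (k)) (p (p (h (k) (k))))))
4. (p (h (p (k)) (p (p (h (k) (k))))))  →  (p (h (p (k)) (p (p (k)))))
normal form: (p (h (p (k)) (p (p (k)))))

size = 7


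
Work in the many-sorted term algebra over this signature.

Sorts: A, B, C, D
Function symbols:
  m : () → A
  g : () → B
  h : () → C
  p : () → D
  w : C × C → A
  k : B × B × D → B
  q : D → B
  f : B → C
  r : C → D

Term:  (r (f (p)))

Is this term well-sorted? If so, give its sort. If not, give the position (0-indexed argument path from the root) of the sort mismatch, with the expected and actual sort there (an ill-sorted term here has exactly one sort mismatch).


    (p) : D
  (f (p)) : ✗ arg 0 at [0, 0] has sort D, expected B

ill-sorted at position [0, 0]: expected B, got D


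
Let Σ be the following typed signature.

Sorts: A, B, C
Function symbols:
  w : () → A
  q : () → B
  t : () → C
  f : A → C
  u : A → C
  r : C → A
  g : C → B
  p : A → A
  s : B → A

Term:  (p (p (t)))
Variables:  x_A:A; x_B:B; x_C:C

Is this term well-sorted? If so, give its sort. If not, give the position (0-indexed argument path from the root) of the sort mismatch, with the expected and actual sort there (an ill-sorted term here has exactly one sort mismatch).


ill-sorted at position [0, 0]: expected A, got C

    (t) : C
  (p (t)) : ✗ arg 0 at [0, 0] has sort C, expected A


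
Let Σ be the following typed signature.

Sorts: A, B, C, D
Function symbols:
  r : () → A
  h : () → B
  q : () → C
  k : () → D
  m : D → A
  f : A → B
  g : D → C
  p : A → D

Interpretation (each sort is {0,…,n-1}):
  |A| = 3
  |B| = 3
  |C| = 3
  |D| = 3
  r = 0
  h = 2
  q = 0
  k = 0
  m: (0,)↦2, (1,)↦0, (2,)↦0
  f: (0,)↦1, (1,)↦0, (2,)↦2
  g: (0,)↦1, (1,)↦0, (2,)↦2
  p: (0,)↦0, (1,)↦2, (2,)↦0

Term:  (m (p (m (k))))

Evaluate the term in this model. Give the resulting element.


  k = 0
  (m (k)) = m(0,) = 2
  (p (m (k))) = p(2,) = 0
  (m (p (m (k)))) = m(0,) = 2

value = 2


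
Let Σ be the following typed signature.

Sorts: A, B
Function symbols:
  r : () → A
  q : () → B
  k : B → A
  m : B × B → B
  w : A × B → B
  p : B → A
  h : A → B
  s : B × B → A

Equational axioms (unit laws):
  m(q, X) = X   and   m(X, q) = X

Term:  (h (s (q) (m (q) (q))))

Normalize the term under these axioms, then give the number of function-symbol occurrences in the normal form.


1. (h (s (q) (m (q) (q))))  →  (h (s (q) (q)))
normal form: (h (s (q) (q)))

size = 4


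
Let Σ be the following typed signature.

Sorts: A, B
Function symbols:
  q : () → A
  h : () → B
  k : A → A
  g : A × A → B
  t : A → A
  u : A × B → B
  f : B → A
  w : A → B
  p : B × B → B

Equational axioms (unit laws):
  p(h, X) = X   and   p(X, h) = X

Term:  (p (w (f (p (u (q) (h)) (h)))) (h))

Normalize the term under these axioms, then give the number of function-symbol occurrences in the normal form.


size = 5

1. (p (w (f (p (u (q) (h)) (h)))) (h))  →  (w (f (p (u (q) (h)) (h))))
2. (w (f (p (u (q) (h)) (h))))  →  (w (f (u (q) (h))))
normal form: (w (f (u (q) (h))))


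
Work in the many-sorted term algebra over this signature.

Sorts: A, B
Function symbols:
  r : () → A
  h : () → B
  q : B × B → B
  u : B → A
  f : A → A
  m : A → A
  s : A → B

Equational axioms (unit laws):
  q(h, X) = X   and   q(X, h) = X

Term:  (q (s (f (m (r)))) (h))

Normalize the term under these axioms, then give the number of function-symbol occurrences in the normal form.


1. (q (s (f (m (r)))) (h))  →  (s (f (m (r))))
normal form: (s (f (m (r))))

size = 4


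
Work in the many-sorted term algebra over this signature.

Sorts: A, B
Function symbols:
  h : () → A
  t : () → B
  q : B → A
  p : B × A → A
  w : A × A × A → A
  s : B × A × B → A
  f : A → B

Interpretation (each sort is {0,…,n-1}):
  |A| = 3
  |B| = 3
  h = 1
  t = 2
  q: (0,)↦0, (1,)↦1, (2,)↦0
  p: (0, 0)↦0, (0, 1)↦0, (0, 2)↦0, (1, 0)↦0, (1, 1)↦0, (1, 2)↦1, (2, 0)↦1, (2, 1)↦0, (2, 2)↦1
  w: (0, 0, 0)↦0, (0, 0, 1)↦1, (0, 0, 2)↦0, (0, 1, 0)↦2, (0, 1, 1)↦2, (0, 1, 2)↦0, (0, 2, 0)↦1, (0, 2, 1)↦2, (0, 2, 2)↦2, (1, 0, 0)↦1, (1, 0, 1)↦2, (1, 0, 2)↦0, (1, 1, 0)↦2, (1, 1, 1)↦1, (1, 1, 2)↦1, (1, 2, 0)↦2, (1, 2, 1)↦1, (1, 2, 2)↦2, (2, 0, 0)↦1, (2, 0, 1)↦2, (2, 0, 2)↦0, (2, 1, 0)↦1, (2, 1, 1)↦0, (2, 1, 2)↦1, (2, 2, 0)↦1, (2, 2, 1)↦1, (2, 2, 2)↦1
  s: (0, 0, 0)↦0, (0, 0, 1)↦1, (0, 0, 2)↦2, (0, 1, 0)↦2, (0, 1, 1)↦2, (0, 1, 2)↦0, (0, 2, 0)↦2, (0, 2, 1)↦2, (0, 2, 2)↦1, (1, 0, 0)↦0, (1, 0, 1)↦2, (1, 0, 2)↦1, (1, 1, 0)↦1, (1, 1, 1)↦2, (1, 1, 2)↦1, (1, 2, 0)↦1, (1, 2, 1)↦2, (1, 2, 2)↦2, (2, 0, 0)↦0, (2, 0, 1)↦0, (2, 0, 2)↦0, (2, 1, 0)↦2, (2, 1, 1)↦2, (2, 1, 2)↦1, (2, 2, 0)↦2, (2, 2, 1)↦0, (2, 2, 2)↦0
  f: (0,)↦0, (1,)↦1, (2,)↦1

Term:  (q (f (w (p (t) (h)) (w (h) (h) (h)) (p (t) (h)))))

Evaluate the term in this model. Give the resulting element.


  t = 2
  h = 1
  (p (t) (h)) = p(2, 1) = 0
  h = 1
  h = 1
  h = 1
  (w (h) (h) (h)) = w(1, 1, 1) = 1
  t = 2
  h = 1
  (p (t) (h)) = p(2, 1) = 0
  (w (p (t) (h)) (w (h) (h) (h)) (p (t) (h))) = w(0, 1, 0) = 2
  (f (w (p (t) (h)) (w (h) (h) (h)) (p (t) (h)))) = f(2,) = 1
  (q (f (w (p (t) (h)) (w (h) (h) (h)) (p (t) (h))))) = q(1,) = 1

value = 1


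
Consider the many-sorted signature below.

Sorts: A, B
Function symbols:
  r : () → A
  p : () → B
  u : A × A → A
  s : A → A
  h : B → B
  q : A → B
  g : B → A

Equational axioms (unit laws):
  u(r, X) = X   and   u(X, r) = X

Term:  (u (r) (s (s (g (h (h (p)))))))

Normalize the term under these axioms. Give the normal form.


normal form = (s (s (g (h (h (p))))))

1. (u (r) (s (s (g (h (h (p)))))))  →  (s (s (g (h (h (p))))))


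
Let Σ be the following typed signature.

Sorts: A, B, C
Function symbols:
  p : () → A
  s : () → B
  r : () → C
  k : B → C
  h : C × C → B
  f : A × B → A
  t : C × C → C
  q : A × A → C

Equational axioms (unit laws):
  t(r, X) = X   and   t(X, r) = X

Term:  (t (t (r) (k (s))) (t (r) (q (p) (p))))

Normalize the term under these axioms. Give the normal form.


normal form = (t (k (s)) (q (p) (p)))

1. (t (t (r) (k (s))) (t (r) (q (p) (p))))  →  (t (k (s)) (t (r) (q (p) (p))))
2. (t (k (s)) (t (r) (q (p) (p))))  →  (t (k (s)) (q (p) (p)))


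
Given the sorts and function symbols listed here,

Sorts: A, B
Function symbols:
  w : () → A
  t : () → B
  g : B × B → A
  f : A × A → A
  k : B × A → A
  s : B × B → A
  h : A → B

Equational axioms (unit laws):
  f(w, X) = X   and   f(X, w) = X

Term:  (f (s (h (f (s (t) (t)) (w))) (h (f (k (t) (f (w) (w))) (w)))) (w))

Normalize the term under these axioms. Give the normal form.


normal form = (s (h (s (t) (t))) (h (k (t) (w))))

1. (f (s (h (f (s (t) (t)) (w))) (h (f (k (t) (f (w) (w))) (w)))) (w))  →  (s (h (f (s (t) (t)) (w))) (h (f (k (t) (f (w) (w))) (w))))
2. (s (h (f (s (t) (t)) (w))) (h (f (k (t) (f (w) (w))) (w))))  →  (s (h (s (t) (t))) (h (f (k (t) (f (w) (w))) (w))))
3. (s (h (s (t) (t))) (h (f (k (t) (f (w) (w))) (w))))  →  (s (h (s (t) (t))) (h (k (t) (f (w) (w)))))
4. (s (h (s (t) (t))) (h (k (t) (f (w) (w)))))  →  (s (h (s (t) (t))) (h (k (t) (w))))


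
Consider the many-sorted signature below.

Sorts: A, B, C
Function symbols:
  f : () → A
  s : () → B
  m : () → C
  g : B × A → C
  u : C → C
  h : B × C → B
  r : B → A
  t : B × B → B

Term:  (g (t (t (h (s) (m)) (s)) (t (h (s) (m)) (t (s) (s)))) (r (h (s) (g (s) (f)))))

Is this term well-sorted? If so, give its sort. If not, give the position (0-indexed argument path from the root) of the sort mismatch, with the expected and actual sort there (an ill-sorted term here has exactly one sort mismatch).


        (s) : B
        (m) : C
      (h (s) (m)) : B
      (s) : B
    (t (h (s) (m)) (s)) : B
        (s) : B
        (m) : C
      (h (s) (m)) : B
        (s) : B
        (s) : B
      (t (s) (s)) : B
    (t (h (s) (m)) (t (s) (s))) : B
  (t (t (h (s) (m)) (s)) (t (h (s) (m)) (t (s) (s)))) : B
      (s) : B
        (s) : B
        (f) : A
      (g (s) (f)) : C
    (h (s) (g (s) (f))) : B
  (r (h (s) (g (s) (f)))) : A
(g (t (t (h (s) (m)) (s)) (t (h (s) (m)) (t (s) (s)))) (r (h (s) (g (s) (f))))) : C

well-sorted; sort = C


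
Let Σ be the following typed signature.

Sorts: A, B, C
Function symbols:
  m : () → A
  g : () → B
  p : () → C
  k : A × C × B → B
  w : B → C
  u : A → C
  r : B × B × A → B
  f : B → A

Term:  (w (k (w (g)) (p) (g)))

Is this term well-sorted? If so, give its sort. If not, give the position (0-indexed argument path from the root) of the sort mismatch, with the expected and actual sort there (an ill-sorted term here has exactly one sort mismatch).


ill-sorted at position [0, 0]: expected A, got C

      (g) : B
    (w (g)) : C
    (p) : C
    (g) : B
  (k (w (g)) (p) (g)) : ✗ arg 0 at [0, 0] has sort C, expected A


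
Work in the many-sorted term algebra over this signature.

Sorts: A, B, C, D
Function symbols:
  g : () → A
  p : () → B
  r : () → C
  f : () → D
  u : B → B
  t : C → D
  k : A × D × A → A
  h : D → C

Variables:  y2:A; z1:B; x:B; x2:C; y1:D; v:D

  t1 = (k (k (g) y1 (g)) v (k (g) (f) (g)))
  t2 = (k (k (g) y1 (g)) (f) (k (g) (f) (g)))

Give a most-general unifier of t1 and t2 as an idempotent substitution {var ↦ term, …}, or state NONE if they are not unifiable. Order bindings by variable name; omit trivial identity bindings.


{v ↦ (f)}


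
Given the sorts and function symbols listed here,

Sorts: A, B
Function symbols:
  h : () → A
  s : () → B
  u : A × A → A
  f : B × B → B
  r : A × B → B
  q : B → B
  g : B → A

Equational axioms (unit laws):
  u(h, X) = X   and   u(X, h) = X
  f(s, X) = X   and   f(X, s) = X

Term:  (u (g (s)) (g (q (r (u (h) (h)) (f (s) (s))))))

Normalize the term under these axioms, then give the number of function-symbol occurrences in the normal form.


1. (u (g (s)) (g (q (r (u (h) (h)) (f (s) (s))))))  →  (u (g (s)) (g (q (r (h) (f (s) (s))))))
2. (u (g (s)) (g (q (r (h) (f (s) (s))))))  →  (u (g (s)) (g (q (r (h) (s)))))
normal form: (u (g (s)) (g (q (r (h) (s)))))

size = 8


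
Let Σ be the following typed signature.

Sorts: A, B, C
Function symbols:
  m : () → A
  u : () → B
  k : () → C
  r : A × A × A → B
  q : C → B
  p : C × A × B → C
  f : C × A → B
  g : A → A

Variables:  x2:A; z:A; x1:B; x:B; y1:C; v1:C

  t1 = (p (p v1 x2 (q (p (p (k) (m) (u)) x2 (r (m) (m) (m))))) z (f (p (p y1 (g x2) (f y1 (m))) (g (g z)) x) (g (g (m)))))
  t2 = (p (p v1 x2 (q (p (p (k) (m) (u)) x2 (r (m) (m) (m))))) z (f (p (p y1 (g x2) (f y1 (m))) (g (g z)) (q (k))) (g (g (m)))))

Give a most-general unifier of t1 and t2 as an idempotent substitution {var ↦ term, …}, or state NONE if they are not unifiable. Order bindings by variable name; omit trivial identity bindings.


{x ↦ (q (k))}


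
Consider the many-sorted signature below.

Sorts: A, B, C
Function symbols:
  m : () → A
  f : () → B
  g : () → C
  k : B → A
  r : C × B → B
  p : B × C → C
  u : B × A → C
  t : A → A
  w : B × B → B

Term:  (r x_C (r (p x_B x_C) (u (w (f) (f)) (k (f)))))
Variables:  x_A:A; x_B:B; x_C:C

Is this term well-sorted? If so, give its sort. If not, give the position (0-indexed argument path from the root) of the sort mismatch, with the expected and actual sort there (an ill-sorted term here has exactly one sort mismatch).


ill-sorted at position [1, 1]: expected B, got C

  x_C : C
      x_B : B
      x_C : C
    (p x_B x_C) : C
        (f) : B
        (f) : B
      (w (f) (f)) : B
        (f) : B
      (k (f)) : A
    (u (w (f) (f)) (k (f))) : C
  (r (p x_B x_C) (u (w (f) (f)) (k (f)))) : ✗ arg 1 at [1, 1] has sort C, expected B


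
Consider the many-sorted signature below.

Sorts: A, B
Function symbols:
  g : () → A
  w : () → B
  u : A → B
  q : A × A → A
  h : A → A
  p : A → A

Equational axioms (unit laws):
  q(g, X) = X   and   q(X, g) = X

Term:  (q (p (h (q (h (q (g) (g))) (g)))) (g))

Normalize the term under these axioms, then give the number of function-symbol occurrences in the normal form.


size = 4

1. (q (p (h (q (h (q (g) (g))) (g)))) (g))  →  (p (h (q (h (q (g) (g))) (g))))
2. (p (h (q (h (q (g) (g))) (g))))  →  (p (h (h (q (g) (g)))))
3. (p (h (h (q (g) (g)))))  →  (p (h (h (g))))
normal form: (p (h (h (g))))


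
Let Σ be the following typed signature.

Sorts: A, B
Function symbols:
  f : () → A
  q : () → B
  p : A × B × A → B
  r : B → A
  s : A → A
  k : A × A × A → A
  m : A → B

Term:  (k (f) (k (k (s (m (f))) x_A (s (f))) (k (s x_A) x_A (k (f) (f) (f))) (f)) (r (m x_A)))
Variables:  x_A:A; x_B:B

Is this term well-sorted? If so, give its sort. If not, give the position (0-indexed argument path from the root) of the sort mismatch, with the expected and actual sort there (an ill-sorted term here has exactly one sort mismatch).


ill-sorted at position [1, 0, 0, 0]: expected A, got B

  (f) : A
          (f) : A
        (m (f)) : B
      (s (m (f))) : ✗ arg 0 at [1, 0, 0, 0] has sort B, expected A
      x_A : A
        (f) : A
      (s (f)) : A
        x_A : A
      (s x_A) : A
      x_A : A
        (f) : A
        (f) : A
        (f) : A
      (k (f) (f) (f)) : A
    (k (s x_A) x_A (k (f) (f) (f))) : A
    (f) : A
      x_A : A
    (m x_A) : B
  (r (m x_A)) : A


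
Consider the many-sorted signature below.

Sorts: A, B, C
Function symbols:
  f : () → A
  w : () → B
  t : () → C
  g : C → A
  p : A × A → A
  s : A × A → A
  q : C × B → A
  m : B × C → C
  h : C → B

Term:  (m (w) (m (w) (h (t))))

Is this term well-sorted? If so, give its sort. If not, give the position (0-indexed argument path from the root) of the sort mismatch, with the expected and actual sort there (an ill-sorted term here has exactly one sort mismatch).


  (w) : B
    (w) : B
      (t) : C
    (h (t)) : B
  (m (w) (h (t))) : ✗ arg 1 at [1, 1] has sort B, expected C

ill-sorted at position [1, 1]: expected C, got B


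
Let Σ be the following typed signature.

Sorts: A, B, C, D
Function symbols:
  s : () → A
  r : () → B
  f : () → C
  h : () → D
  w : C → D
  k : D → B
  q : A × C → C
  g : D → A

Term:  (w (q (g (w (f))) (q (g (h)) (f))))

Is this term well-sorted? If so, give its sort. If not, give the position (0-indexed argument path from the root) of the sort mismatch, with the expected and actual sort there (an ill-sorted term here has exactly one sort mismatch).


        (f) : C
      (w (f)) : D
    (g (w (f))) : A
        (h) : D
      (g (h)) : A
      (f) : C
    (q (g (h)) (f)) : C
  (q (g (w (f))) (q (g (h)) (f))) : C
(w (q (g (w (f))) (q (g (h)) (f)))) : D

well-sorted; sort = D


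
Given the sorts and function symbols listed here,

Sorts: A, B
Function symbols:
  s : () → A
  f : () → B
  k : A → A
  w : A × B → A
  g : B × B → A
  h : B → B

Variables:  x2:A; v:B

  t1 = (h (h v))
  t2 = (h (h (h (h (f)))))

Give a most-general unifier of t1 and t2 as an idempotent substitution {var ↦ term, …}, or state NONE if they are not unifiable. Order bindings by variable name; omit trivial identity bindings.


{v ↦ (h (h (f)))}


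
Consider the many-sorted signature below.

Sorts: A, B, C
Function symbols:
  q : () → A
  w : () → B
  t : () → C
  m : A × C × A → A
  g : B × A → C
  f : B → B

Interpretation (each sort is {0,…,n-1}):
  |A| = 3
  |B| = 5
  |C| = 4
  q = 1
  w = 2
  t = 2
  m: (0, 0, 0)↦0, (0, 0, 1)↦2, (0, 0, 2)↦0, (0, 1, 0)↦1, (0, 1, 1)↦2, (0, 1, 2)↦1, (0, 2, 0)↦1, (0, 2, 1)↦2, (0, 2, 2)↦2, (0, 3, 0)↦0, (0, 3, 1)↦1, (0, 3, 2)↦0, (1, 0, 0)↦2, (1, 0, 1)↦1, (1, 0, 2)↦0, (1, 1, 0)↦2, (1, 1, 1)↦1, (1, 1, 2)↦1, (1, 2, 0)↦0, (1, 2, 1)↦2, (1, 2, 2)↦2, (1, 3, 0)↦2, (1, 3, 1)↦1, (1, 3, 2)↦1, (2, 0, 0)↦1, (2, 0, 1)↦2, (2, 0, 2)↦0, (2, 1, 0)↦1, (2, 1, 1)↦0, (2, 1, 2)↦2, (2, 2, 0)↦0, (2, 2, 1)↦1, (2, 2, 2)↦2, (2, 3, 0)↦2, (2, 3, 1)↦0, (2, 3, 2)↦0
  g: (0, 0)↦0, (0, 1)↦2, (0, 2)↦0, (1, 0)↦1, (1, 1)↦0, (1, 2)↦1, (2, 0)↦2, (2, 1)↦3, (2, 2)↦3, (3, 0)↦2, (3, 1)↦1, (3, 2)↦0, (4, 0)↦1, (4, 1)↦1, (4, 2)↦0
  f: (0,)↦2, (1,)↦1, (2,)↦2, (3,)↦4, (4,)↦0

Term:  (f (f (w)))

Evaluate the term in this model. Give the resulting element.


value = 2

  w = 2
  (f (w)) = f(2,) = 2
  (f (f (w))) = f(2,) = 2


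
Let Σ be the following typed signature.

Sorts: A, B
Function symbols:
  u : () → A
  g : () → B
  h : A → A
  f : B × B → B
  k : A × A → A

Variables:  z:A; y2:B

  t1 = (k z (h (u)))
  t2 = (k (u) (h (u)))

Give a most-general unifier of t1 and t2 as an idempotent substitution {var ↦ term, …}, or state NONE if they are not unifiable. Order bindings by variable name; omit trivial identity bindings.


{z ↦ (u)}


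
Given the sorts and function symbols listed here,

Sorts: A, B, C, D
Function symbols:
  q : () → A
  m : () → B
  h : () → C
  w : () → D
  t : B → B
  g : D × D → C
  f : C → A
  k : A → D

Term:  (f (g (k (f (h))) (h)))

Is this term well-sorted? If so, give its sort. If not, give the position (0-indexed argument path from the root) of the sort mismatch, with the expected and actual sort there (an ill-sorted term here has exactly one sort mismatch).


ill-sorted at position [0, 1]: expected D, got C

        (h) : C
      (f (h)) : A
    (k (f (h))) : D
    (h) : C
  (g (k (f (h))) (h)) : ✗ arg 1 at [0, 1] has sort C, expected D


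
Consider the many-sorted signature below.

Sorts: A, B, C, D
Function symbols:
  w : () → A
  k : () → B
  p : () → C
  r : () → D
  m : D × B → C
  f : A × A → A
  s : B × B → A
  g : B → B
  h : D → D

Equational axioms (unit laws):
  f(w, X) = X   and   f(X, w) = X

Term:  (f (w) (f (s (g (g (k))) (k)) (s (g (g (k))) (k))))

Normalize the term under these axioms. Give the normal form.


1. (f (w) (f (s (g (g (k))) (k)) (s (g (g (k))) (k))))  →  (f (s (g (g (k))) (k)) (s (g (g (k))) (k)))

normal form = (f (s (g (g (k))) (k)) (s (g (g (k))) (k)))


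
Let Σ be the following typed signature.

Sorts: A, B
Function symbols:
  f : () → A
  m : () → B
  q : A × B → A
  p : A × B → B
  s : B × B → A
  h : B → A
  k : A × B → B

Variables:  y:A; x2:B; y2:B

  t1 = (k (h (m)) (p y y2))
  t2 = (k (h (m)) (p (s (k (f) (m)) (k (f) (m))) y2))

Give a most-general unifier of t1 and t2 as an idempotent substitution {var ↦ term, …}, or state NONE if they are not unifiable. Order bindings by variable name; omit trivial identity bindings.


{y ↦ (s (k (f) (m)) (k (f) (m)))}


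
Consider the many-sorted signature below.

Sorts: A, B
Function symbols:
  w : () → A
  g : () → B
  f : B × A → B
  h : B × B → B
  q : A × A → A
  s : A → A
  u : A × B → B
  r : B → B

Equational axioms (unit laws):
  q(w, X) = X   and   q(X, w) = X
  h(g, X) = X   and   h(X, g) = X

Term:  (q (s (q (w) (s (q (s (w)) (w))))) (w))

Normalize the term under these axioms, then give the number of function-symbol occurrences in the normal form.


size = 4

1. (q (s (q (w) (s (q (s (w)) (w))))) (w))  →  (s (q (w) (s (q (s (w)) (w)))))
2. (s (q (w) (s (q (s (w)) (w)))))  →  (s (s (q (s (w)) (w))))
3. (s (s (q (s (w)) (w))))  →  (s (s (s (w))))
normal form: (s (s (s (w))))


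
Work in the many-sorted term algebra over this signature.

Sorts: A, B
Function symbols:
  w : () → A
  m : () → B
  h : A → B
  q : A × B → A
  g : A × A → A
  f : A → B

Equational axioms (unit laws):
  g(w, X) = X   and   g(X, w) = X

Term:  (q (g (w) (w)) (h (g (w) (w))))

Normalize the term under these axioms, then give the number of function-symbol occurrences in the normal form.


size = 4

1. (q (g (w) (w)) (h (g (w) (w))))  →  (q (w) (h (g (w) (w))))
2. (q (w) (h (g (w) (w))))  →  (q (w) (h (w)))
normal form: (q (w) (h (w)))


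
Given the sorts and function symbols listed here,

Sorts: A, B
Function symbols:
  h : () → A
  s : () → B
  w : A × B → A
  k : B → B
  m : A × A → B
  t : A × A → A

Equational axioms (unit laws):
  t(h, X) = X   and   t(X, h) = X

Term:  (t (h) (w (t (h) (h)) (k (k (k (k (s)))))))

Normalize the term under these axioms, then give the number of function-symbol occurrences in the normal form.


size = 7

1. (t (h) (w (t (h) (h)) (k (k (k (k (s)))))))  →  (w (t (h) (h)) (k (k (k (k (s))))))
2. (w (t (h) (h)) (k (k (k (k (s))))))  →  (w (h) (k (k (k (k (s))))))
normal form: (w (h) (k (k (k (k (s))))))


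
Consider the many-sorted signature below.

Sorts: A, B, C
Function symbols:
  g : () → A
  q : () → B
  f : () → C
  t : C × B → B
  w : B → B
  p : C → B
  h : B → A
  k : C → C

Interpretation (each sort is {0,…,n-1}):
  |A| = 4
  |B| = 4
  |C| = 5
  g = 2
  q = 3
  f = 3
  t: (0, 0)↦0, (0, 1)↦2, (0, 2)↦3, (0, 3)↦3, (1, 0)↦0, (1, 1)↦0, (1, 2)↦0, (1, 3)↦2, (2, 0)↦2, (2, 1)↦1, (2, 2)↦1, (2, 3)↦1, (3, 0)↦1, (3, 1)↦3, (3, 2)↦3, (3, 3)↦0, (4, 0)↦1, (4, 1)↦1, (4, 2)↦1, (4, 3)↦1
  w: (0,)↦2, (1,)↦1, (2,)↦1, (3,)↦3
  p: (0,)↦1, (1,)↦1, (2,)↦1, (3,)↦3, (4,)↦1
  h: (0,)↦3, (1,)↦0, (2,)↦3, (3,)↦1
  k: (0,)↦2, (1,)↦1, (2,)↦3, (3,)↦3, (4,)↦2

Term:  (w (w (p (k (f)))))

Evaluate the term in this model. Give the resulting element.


value = 3

  f = 3
  (k (f)) = k(3,) = 3
  (p (k (f))) = p(3,) = 3
  (w (p (k (f)))) = w(3,) = 3
  (w (w (p (k (f))))) = w(3,) = 3


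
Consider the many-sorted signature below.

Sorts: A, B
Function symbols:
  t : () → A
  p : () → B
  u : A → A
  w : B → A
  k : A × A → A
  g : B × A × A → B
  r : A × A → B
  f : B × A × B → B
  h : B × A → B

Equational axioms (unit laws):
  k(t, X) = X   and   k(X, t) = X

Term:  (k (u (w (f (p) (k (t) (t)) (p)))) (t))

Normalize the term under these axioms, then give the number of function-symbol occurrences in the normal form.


size = 6

1. (k (u (w (f (p) (k (t) (t)) (p)))) (t))  →  (u (w (f (p) (k (t) (t)) (p))))
2. (u (w (f (p) (k (t) (t)) (p))))  →  (u (w (f (p) (t) (p))))
normal form: (u (w (f (p) (t) (p))))


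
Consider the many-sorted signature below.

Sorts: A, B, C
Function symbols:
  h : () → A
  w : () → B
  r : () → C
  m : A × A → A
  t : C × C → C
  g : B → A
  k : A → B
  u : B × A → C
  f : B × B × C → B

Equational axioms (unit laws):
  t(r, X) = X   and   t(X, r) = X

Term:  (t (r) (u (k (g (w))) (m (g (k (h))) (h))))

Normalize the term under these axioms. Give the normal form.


1. (t (r) (u (k (g (w))) (m (g (k (h))) (h))))  →  (u (k (g (w))) (m (g (k (h))) (h)))

normal form = (u (k (g (w))) (m (g (k (h))) (h)))


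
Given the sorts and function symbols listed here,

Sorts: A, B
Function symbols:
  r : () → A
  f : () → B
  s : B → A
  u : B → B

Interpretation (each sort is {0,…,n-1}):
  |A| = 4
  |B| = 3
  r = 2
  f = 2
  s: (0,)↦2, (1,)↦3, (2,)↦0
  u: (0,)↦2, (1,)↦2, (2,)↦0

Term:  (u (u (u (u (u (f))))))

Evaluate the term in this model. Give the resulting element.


  f = 2
  (u (f)) = u(2,) = 0
  (u (u (f))) = u(0,) = 2
  (u (u (u (f)))) = u(2,) = 0
  (u (u (u (u (f))))) = u(0,) = 2
  (u (u (u (u (u (f)))))) = u(2,) = 0

value = 0


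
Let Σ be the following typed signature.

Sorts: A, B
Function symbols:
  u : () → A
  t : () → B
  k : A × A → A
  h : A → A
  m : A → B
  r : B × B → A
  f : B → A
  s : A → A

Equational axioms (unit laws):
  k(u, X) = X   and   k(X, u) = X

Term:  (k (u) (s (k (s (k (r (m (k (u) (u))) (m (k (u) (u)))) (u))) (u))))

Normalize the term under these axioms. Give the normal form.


normal form = (s (s (r (m (u)) (m (u)))))

1. (k (u) (s (k (s (k (r (m (k (u) (u))) (m (k (u) (u)))) (u))) (u))))  →  (s (k (s (k (r (m (k (u) (u))) (m (k (u) (u)))) (u))) (u)))
2. (s (k (s (k (r (m (k (u) (u))) (m (k (u) (u)))) (u))) (u)))  →  (s (s (k (r (m (k (u) (u))) (m (k (u) (u)))) (u))))
3. (s (s (k (r (m (k (u) (u))) (m (k (u) (u)))) (u))))  →  (s (s (r (m (k (u) (u))) (m (k (u) (u))))))
4. (s (s (r (m (k (u) (u))) (m (k (u) (u))))))  →  (s (s (r (m (u)) (m (k (u) (u))))))
5. (s (s (r (m (u)) (m (k (u) (u))))))  →  (s (s (r (m (u)) (m (u)))))


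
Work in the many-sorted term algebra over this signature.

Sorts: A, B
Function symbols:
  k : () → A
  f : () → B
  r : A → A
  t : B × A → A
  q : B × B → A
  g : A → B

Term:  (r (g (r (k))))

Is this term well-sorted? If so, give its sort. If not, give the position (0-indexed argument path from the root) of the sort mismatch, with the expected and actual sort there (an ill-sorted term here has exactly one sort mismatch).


ill-sorted at position [0]: expected A, got B

      (k) : A
    (r (k)) : A
  (g (r (k))) : B
(r (g (r (k)))) : ✗ arg 0 at [0] has sort B, expected A


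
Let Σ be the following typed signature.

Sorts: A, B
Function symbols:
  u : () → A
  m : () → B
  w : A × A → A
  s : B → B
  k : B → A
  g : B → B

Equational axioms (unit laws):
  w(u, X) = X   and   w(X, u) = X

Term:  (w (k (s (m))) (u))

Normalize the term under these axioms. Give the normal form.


1. (w (k (s (m))) (u))  →  (k (s (m)))

normal form = (k (s (m)))


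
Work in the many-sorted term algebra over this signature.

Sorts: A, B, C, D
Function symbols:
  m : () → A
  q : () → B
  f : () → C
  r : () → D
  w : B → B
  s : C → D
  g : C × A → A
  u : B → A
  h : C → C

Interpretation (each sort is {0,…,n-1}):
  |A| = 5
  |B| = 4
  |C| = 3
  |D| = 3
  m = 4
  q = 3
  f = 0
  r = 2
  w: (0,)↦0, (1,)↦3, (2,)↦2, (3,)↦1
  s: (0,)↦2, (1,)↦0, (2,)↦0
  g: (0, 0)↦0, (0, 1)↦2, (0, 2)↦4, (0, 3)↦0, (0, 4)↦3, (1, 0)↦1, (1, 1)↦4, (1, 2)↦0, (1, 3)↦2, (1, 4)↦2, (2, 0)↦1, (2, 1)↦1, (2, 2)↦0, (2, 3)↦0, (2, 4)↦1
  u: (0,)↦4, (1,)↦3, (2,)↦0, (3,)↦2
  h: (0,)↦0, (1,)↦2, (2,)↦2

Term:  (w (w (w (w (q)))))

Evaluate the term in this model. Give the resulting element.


  q = 3
  (w (q)) = w(3,) = 1
  (w (w (q))) = w(1,) = 3
  (w (w (w (q)))) = w(3,) = 1
  (w (w (w (w (q))))) = w(1,) = 3

value = 3


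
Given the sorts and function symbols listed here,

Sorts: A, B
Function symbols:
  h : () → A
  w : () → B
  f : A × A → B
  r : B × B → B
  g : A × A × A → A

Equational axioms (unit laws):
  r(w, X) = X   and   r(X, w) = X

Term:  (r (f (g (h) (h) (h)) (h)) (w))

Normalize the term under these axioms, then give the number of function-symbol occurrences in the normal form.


size = 6

1. (r (f (g (h) (h) (h)) (h)) (w))  →  (f (g (h) (h) (h)) (h))
normal form: (f (g (h) (h) (h)) (h))


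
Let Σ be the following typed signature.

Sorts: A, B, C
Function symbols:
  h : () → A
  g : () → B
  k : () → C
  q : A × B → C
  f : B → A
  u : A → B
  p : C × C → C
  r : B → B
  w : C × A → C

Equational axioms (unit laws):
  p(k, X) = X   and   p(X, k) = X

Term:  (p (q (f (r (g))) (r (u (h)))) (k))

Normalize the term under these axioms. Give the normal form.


normal form = (q (f (r (g))) (r (u (h))))

1. (p (q (f (r (g))) (r (u (h)))) (k))  →  (q (f (r (g))) (r (u (h))))


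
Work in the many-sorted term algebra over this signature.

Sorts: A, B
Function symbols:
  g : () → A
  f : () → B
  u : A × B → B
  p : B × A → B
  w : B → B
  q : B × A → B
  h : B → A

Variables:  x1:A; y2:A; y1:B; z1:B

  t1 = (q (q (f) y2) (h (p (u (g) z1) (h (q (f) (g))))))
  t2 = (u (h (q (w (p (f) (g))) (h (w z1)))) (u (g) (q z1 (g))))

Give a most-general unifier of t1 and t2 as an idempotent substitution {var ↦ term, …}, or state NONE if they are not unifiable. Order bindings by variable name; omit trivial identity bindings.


head clash or occurs-check failure — not unifiable

NONE (not unifiable)


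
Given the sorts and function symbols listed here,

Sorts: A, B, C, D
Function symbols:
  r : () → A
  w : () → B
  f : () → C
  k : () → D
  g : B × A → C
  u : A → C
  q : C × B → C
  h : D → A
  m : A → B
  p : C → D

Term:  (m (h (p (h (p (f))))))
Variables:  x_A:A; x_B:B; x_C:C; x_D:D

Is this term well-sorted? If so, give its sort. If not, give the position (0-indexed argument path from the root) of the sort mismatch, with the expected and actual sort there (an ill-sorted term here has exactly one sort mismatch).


ill-sorted at position [0, 0, 0]: expected C, got A

          (f) : C
        (p (f)) : D
      (h (p (f))) : A
    (p (h (p (f)))) : ✗ arg 0 at [0, 0, 0] has sort A, expected C


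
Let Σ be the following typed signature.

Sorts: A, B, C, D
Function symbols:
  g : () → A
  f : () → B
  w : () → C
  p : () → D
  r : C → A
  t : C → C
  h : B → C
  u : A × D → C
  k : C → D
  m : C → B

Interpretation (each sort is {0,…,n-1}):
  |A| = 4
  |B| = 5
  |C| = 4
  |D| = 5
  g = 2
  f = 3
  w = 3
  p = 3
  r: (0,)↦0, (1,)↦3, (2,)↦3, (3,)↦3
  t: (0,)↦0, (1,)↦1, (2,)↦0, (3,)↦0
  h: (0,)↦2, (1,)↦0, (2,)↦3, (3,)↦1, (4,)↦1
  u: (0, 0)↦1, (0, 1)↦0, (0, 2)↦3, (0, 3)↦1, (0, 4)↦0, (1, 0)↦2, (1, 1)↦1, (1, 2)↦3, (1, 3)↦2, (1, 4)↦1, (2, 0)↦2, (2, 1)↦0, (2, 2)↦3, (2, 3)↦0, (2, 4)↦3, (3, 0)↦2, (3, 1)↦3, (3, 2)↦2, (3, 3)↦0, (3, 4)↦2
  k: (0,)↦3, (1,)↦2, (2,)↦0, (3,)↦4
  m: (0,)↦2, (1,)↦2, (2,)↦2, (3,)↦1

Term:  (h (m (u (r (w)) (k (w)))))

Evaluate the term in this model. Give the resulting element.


  w = 3
  (r (w)) = r(3,) = 3
  w = 3
  (k (w)) = k(3,) = 4
  (u (r (w)) (k (w))) = u(3, 4) = 2
  (m (u (r (w)) (k (w)))) = m(2,) = 2
  (h (m (u (r (w)) (k (w))))) = h(2,) = 3

value = 3
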